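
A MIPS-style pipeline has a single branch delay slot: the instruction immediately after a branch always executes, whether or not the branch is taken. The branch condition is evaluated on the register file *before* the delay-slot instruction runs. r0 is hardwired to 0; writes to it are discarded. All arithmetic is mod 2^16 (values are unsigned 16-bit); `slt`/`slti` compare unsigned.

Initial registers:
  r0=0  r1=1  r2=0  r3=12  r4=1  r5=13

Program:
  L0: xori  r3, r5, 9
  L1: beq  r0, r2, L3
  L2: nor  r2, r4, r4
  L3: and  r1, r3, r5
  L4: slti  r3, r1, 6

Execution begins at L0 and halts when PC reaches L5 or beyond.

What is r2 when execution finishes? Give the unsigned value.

#0 xori  r3, r5, 9 ; 0/1/0/4/1/13
#1 beq  r0, r2, L3 ; 0/1/0/4/1/13 ; →target
#2 nor  r2, r4, r4 ; 0/1/65534/4/1/13
#3 and  r1, r3, r5 ; 0/4/65534/4/1/13
#4 slti  r3, r1, 6 ; 0/4/65534/1/1/13

65534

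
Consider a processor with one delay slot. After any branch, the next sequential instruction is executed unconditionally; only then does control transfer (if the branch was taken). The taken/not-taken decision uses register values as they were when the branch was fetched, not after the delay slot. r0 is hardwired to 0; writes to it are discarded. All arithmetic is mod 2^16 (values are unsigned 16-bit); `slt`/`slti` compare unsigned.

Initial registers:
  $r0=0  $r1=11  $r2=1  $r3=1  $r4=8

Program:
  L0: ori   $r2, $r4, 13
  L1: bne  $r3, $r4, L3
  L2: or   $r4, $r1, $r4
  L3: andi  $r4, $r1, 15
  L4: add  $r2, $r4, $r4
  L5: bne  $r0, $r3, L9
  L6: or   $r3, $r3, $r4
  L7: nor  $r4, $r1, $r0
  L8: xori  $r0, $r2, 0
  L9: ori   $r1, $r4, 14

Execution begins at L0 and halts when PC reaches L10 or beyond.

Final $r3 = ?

11

  step pc=0: ori   $r2, $r4, 13  regs=(0,11,13,1,8)
  step pc=1: bne  $r3, $r4, L3  cond=T  regs=(0,11,13,1,8)
  step pc=2: or   $r4, $r1, $r4  regs=(0,11,13,1,11)
  step pc=3: andi  $r4, $r1, 15  regs=(0,11,13,1,11)
  step pc=4: add  $r2, $r4, $r4  regs=(0,11,22,1,11)
  step pc=5: bne  $r0, $r3, L9  cond=T  regs=(0,11,22,1,11)
  step pc=6: or   $r3, $r3, $r4  regs=(0,11,22,11,11)
  step pc=9: ori   $r1, $r4, 14  regs=(0,15,22,11,11)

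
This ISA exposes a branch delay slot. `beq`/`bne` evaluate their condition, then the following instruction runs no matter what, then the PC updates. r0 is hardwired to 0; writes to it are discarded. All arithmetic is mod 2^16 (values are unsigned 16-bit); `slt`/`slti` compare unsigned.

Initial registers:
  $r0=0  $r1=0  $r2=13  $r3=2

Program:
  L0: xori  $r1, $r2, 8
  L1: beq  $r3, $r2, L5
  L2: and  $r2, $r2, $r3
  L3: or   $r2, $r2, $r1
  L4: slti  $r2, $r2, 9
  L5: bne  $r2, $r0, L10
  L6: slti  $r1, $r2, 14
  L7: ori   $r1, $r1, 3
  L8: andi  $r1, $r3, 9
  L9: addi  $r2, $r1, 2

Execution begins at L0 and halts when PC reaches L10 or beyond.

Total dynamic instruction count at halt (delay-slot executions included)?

7

#0 xori  $r1, $r2, 8 ; 0/5/13/2
#1 beq  $r3, $r2, L5 ; 0/5/13/2 ; →fallthru
#2 and  $r2, $r2, $r3 ; 0/5/0/2
#3 or   $r2, $r2, $r1 ; 0/5/5/2
#4 slti  $r2, $r2, 9 ; 0/5/1/2
#5 bne  $r2, $r0, L10 ; 0/5/1/2 ; →target
#6 slti  $r1, $r2, 14 ; 0/1/1/2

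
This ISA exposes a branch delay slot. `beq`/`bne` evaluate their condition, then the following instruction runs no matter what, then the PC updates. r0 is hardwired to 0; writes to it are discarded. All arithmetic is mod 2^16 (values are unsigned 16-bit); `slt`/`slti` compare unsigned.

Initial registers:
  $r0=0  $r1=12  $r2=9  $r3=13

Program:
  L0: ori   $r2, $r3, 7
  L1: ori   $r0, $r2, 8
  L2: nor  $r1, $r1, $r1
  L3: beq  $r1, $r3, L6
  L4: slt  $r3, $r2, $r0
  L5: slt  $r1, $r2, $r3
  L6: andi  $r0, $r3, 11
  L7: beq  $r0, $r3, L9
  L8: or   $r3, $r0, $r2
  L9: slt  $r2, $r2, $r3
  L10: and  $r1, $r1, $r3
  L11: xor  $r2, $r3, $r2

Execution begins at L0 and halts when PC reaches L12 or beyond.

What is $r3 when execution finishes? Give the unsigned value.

PC=0  ori   $r2, $r3, 7      | $r0=0 $r1=12 $r2=15 $r3=13
PC=1  ori   $r0, $r2, 8      | $r0=0 $r1=12 $r2=15 $r3=13
PC=2  nor  $r1, $r1, $r1     | $r0=0 $r1=65523 $r2=15 $r3=13
PC=3  beq  $r1, $r3, L6      | $r0=0 $r1=65523 $r2=15 $r3=13  [not taken]
PC=4  slt  $r3, $r2, $r0     | $r0=0 $r1=65523 $r2=15 $r3=0
PC=5  slt  $r1, $r2, $r3     | $r0=0 $r1=0 $r2=15 $r3=0
PC=6  andi  $r0, $r3, 11     | $r0=0 $r1=0 $r2=15 $r3=0
PC=7  beq  $r0, $r3, L9      | $r0=0 $r1=0 $r2=15 $r3=0  [TAKEN]
PC=8  or   $r3, $r0, $r2     | $r0=0 $r1=0 $r2=15 $r3=15
PC=9  slt  $r2, $r2, $r3     | $r0=0 $r1=0 $r2=0 $r3=15
PC=10 and  $r1, $r1, $r3     | $r0=0 $r1=0 $r2=0 $r3=15
PC=11 xor  $r2, $r3, $r2     | $r0=0 $r1=0 $r2=15 $r3=15

15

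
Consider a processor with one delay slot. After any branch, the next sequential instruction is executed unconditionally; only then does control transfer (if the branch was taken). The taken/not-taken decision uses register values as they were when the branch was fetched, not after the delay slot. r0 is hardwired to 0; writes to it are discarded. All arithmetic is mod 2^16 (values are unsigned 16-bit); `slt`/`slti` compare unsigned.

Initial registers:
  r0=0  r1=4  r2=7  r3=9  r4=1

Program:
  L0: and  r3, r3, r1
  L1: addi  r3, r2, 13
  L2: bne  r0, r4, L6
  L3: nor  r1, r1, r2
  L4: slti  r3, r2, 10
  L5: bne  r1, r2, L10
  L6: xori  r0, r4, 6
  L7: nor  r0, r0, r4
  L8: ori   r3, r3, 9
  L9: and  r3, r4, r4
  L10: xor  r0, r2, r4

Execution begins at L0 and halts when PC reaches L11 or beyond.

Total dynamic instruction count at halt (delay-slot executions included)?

PC=0  and  r3, r3, r1        | r0=0 r1=4 r2=7 r3=0 r4=1
PC=1  addi  r3, r2, 13       | r0=0 r1=4 r2=7 r3=20 r4=1
PC=2  bne  r0, r4, L6        | r0=0 r1=4 r2=7 r3=20 r4=1  [TAKEN]
PC=3  nor  r1, r1, r2        | r0=0 r1=65528 r2=7 r3=20 r4=1
PC=6  xori  r0, r4, 6        | r0=0 r1=65528 r2=7 r3=20 r4=1
PC=7  nor  r0, r0, r4        | r0=0 r1=65528 r2=7 r3=20 r4=1
PC=8  ori   r3, r3, 9        | r0=0 r1=65528 r2=7 r3=29 r4=1
PC=9  and  r3, r4, r4        | r0=0 r1=65528 r2=7 r3=1 r4=1
PC=10 xor  r0, r2, r4        | r0=0 r1=65528 r2=7 r3=1 r4=1

9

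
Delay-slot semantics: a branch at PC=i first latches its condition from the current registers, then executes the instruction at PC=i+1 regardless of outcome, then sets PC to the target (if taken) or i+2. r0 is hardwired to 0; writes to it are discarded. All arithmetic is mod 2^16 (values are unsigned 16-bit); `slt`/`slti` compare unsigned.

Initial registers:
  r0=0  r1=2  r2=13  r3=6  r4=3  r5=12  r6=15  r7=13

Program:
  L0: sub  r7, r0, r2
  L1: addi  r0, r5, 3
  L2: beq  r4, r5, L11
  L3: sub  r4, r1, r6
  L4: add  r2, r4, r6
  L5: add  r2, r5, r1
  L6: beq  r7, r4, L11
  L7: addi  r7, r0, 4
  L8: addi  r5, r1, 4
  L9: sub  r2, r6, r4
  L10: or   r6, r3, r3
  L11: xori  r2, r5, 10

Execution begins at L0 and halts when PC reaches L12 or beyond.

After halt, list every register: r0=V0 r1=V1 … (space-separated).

  step pc=0: sub  r7, r0, r2  regs=(0,2,13,6,3,12,15,65523)
  step pc=1: addi  r0, r5, 3  regs=(0,2,13,6,3,12,15,65523)
  step pc=2: beq  r4, r5, L11  cond=F  regs=(0,2,13,6,3,12,15,65523)
  step pc=3: sub  r4, r1, r6  regs=(0,2,13,6,65523,12,15,65523)
  step pc=4: add  r2, r4, r6  regs=(0,2,2,6,65523,12,15,65523)
  step pc=5: add  r2, r5, r1  regs=(0,2,14,6,65523,12,15,65523)
  step pc=6: beq  r7, r4, L11  cond=T  regs=(0,2,14,6,65523,12,15,65523)
  step pc=7: addi  r7, r0, 4  regs=(0,2,14,6,65523,12,15,4)
  step pc=11: xori  r2, r5, 10  regs=(0,2,6,6,65523,12,15,4)

r0=0 r1=2 r2=6 r3=6 r4=65523 r5=12 r6=15 r7=4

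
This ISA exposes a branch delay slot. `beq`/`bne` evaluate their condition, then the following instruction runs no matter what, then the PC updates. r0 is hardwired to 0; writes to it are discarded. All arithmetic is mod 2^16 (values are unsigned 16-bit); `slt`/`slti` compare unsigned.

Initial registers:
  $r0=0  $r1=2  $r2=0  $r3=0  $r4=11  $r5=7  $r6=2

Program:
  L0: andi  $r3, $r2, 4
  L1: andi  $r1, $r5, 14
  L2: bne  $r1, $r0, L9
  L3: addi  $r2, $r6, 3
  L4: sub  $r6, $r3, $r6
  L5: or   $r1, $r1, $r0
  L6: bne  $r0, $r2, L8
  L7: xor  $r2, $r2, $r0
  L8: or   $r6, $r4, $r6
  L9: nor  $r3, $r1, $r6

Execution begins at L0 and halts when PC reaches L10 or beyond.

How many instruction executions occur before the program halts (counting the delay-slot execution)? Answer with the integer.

5

[0] andi  $r3, $r2, 4  →  {$r0:0, $r1:2, $r2:0, $r3:0, $r4:11, $r5:7, $r6:2}
[1] andi  $r1, $r5, 14  →  {$r0:0, $r1:6, $r2:0, $r3:0, $r4:11, $r5:7, $r6:2}
[2] bne  $r1, $r0, L9  →  {$r0:0, $r1:6, $r2:0, $r3:0, $r4:11, $r5:7, $r6:2}  ⟨branch taken⟩
[3] addi  $r2, $r6, 3  →  {$r0:0, $r1:6, $r2:5, $r3:0, $r4:11, $r5:7, $r6:2}
[9] nor  $r3, $r1, $r6  →  {$r0:0, $r1:6, $r2:5, $r3:65529, $r4:11, $r5:7, $r6:2}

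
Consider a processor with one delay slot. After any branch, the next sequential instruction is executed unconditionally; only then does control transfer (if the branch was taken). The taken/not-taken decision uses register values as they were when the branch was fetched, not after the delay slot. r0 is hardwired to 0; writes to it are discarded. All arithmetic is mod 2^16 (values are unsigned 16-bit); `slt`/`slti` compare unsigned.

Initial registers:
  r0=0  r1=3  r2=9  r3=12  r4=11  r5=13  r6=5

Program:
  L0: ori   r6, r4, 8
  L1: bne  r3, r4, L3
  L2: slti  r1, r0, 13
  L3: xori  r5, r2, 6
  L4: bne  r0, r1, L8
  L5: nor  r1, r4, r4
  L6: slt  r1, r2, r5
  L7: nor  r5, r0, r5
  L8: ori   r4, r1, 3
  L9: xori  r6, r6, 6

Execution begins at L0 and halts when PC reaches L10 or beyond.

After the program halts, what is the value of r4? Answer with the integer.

65527

  step pc=0: ori   r6, r4, 8  regs=(0,3,9,12,11,13,11)
  step pc=1: bne  r3, r4, L3  cond=T  regs=(0,3,9,12,11,13,11)
  step pc=2: slti  r1, r0, 13  regs=(0,1,9,12,11,13,11)
  step pc=3: xori  r5, r2, 6  regs=(0,1,9,12,11,15,11)
  step pc=4: bne  r0, r1, L8  cond=T  regs=(0,1,9,12,11,15,11)
  step pc=5: nor  r1, r4, r4  regs=(0,65524,9,12,11,15,11)
  step pc=8: ori   r4, r1, 3  regs=(0,65524,9,12,65527,15,11)
  step pc=9: xori  r6, r6, 6  regs=(0,65524,9,12,65527,15,13)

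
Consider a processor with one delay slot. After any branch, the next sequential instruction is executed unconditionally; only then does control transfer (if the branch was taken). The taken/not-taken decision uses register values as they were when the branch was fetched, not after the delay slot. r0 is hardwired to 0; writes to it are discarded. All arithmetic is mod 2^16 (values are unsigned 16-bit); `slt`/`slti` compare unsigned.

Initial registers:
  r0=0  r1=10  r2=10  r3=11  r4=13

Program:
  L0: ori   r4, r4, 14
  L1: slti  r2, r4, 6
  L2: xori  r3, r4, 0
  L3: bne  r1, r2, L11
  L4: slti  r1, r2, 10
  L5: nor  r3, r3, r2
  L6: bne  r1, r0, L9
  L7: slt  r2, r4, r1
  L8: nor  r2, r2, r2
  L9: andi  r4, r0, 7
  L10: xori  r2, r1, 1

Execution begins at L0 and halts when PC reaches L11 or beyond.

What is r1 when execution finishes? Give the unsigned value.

1

[0] ori   r4, r4, 14  →  {r0:0, r1:10, r2:10, r3:11, r4:15}
[1] slti  r2, r4, 6  →  {r0:0, r1:10, r2:0, r3:11, r4:15}
[2] xori  r3, r4, 0  →  {r0:0, r1:10, r2:0, r3:15, r4:15}
[3] bne  r1, r2, L11  →  {r0:0, r1:10, r2:0, r3:15, r4:15}  ⟨branch taken⟩
[4] slti  r1, r2, 10  →  {r0:0, r1:1, r2:0, r3:15, r4:15}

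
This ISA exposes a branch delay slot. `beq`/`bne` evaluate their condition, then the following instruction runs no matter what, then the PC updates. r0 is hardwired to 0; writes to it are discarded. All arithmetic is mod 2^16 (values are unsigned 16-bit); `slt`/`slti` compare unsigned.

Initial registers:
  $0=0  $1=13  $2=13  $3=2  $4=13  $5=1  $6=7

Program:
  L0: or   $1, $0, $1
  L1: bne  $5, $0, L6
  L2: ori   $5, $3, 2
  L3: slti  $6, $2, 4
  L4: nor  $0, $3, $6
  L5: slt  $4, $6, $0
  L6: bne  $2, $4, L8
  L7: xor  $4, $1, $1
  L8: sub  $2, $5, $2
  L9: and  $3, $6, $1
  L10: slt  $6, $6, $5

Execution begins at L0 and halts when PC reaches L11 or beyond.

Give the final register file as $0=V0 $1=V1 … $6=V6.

$0=0 $1=13 $2=65525 $3=5 $4=0 $5=2 $6=0

[0] or   $1, $0, $1  →  {$0:0, $1:13, $2:13, $3:2, $4:13, $5:1, $6:7}
[1] bne  $5, $0, L6  →  {$0:0, $1:13, $2:13, $3:2, $4:13, $5:1, $6:7}  ⟨branch taken⟩
[2] ori   $5, $3, 2  →  {$0:0, $1:13, $2:13, $3:2, $4:13, $5:2, $6:7}
[6] bne  $2, $4, L8  →  {$0:0, $1:13, $2:13, $3:2, $4:13, $5:2, $6:7}  ⟨branch fallthrough⟩
[7] xor  $4, $1, $1  →  {$0:0, $1:13, $2:13, $3:2, $4:0, $5:2, $6:7}
[8] sub  $2, $5, $2  →  {$0:0, $1:13, $2:65525, $3:2, $4:0, $5:2, $6:7}
[9] and  $3, $6, $1  →  {$0:0, $1:13, $2:65525, $3:5, $4:0, $5:2, $6:7}
[10] slt  $6, $6, $5  →  {$0:0, $1:13, $2:65525, $3:5, $4:0, $5:2, $6:0}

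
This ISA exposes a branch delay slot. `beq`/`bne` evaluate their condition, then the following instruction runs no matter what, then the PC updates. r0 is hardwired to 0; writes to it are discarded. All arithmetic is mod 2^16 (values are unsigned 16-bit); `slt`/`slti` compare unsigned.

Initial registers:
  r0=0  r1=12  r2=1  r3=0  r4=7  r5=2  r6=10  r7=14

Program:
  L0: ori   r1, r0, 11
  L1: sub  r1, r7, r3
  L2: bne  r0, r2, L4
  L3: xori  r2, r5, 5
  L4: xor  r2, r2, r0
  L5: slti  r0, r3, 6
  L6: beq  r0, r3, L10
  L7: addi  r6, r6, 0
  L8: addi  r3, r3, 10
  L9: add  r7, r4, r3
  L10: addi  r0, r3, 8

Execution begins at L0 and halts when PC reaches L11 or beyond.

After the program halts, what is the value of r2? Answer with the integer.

[0] ori   r1, r0, 11  →  {r0:0, r1:11, r2:1, r3:0, r4:7, r5:2, r6:10, r7:14}
[1] sub  r1, r7, r3  →  {r0:0, r1:14, r2:1, r3:0, r4:7, r5:2, r6:10, r7:14}
[2] bne  r0, r2, L4  →  {r0:0, r1:14, r2:1, r3:0, r4:7, r5:2, r6:10, r7:14}  ⟨branch taken⟩
[3] xori  r2, r5, 5  →  {r0:0, r1:14, r2:7, r3:0, r4:7, r5:2, r6:10, r7:14}
[4] xor  r2, r2, r0  →  {r0:0, r1:14, r2:7, r3:0, r4:7, r5:2, r6:10, r7:14}
[5] slti  r0, r3, 6  →  {r0:0, r1:14, r2:7, r3:0, r4:7, r5:2, r6:10, r7:14}
[6] beq  r0, r3, L10  →  {r0:0, r1:14, r2:7, r3:0, r4:7, r5:2, r6:10, r7:14}  ⟨branch taken⟩
[7] addi  r6, r6, 0  →  {r0:0, r1:14, r2:7, r3:0, r4:7, r5:2, r6:10, r7:14}
[10] addi  r0, r3, 8  →  {r0:0, r1:14, r2:7, r3:0, r4:7, r5:2, r6:10, r7:14}

7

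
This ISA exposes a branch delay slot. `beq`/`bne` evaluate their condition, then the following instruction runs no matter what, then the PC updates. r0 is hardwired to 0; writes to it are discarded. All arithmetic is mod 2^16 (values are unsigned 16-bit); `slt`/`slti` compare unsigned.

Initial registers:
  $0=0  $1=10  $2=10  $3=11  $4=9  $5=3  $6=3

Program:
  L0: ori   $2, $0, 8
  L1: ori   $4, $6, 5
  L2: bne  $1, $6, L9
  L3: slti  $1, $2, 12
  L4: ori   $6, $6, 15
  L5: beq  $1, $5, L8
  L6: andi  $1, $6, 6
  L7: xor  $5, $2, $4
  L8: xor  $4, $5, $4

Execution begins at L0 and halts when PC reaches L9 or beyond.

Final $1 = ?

[0] ori   $2, $0, 8  →  {$0:0, $1:10, $2:8, $3:11, $4:9, $5:3, $6:3}
[1] ori   $4, $6, 5  →  {$0:0, $1:10, $2:8, $3:11, $4:7, $5:3, $6:3}
[2] bne  $1, $6, L9  →  {$0:0, $1:10, $2:8, $3:11, $4:7, $5:3, $6:3}  ⟨branch taken⟩
[3] slti  $1, $2, 12  →  {$0:0, $1:1, $2:8, $3:11, $4:7, $5:3, $6:3}

1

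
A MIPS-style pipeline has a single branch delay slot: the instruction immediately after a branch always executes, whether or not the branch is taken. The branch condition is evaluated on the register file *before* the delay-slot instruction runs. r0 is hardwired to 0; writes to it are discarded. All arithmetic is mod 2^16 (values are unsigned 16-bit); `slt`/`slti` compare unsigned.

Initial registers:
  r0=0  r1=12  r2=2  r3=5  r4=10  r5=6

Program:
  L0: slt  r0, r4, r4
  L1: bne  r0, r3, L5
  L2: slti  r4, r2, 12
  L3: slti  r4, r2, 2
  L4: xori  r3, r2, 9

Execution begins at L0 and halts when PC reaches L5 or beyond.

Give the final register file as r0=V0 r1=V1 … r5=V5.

[0] slt  r0, r4, r4  →  {r0:0, r1:12, r2:2, r3:5, r4:10, r5:6}
[1] bne  r0, r3, L5  →  {r0:0, r1:12, r2:2, r3:5, r4:10, r5:6}  ⟨branch taken⟩
[2] slti  r4, r2, 12  →  {r0:0, r1:12, r2:2, r3:5, r4:1, r5:6}

r0=0 r1=12 r2=2 r3=5 r4=1 r5=6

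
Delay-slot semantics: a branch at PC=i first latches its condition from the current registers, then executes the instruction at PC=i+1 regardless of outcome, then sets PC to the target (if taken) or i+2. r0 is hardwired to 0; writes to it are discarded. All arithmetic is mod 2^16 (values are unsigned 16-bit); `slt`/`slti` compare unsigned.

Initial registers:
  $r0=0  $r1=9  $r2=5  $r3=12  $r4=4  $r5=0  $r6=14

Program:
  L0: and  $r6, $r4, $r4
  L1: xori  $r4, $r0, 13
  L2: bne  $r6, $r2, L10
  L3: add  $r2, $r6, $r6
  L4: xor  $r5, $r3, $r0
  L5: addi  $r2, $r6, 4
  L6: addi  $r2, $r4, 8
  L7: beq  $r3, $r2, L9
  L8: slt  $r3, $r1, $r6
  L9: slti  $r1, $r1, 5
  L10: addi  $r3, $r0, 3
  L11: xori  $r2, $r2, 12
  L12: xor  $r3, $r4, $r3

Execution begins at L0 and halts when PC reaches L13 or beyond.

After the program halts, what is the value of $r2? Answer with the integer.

[0] and  $r6, $r4, $r4  →  {$r0:0, $r1:9, $r2:5, $r3:12, $r4:4, $r5:0, $r6:4}
[1] xori  $r4, $r0, 13  →  {$r0:0, $r1:9, $r2:5, $r3:12, $r4:13, $r5:0, $r6:4}
[2] bne  $r6, $r2, L10  →  {$r0:0, $r1:9, $r2:5, $r3:12, $r4:13, $r5:0, $r6:4}  ⟨branch taken⟩
[3] add  $r2, $r6, $r6  →  {$r0:0, $r1:9, $r2:8, $r3:12, $r4:13, $r5:0, $r6:4}
[10] addi  $r3, $r0, 3  →  {$r0:0, $r1:9, $r2:8, $r3:3, $r4:13, $r5:0, $r6:4}
[11] xori  $r2, $r2, 12  →  {$r0:0, $r1:9, $r2:4, $r3:3, $r4:13, $r5:0, $r6:4}
[12] xor  $r3, $r4, $r3  →  {$r0:0, $r1:9, $r2:4, $r3:14, $r4:13, $r5:0, $r6:4}

4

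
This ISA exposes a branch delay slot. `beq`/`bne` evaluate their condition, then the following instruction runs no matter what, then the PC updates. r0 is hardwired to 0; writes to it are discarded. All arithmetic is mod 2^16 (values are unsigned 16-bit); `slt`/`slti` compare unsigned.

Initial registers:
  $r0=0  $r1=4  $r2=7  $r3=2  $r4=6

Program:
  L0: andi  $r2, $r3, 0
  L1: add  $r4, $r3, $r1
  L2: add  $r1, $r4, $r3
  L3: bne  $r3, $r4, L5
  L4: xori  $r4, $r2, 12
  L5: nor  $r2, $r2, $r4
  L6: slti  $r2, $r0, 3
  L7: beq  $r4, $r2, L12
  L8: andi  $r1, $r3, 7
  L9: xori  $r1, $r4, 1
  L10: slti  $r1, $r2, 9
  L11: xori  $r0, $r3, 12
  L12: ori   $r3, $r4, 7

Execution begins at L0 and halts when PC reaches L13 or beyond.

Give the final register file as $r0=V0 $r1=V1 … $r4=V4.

$r0=0 $r1=1 $r2=1 $r3=15 $r4=12

#0 andi  $r2, $r3, 0 ; 0/4/0/2/6
#1 add  $r4, $r3, $r1 ; 0/4/0/2/6
#2 add  $r1, $r4, $r3 ; 0/8/0/2/6
#3 bne  $r3, $r4, L5 ; 0/8/0/2/6 ; →target
#4 xori  $r4, $r2, 12 ; 0/8/0/2/12
#5 nor  $r2, $r2, $r4 ; 0/8/65523/2/12
#6 slti  $r2, $r0, 3 ; 0/8/1/2/12
#7 beq  $r4, $r2, L12 ; 0/8/1/2/12 ; →fallthru
#8 andi  $r1, $r3, 7 ; 0/2/1/2/12
#9 xori  $r1, $r4, 1 ; 0/13/1/2/12
#10 slti  $r1, $r2, 9 ; 0/1/1/2/12
#11 xori  $r0, $r3, 12 ; 0/1/1/2/12
#12 ori   $r3, $r4, 7 ; 0/1/1/15/12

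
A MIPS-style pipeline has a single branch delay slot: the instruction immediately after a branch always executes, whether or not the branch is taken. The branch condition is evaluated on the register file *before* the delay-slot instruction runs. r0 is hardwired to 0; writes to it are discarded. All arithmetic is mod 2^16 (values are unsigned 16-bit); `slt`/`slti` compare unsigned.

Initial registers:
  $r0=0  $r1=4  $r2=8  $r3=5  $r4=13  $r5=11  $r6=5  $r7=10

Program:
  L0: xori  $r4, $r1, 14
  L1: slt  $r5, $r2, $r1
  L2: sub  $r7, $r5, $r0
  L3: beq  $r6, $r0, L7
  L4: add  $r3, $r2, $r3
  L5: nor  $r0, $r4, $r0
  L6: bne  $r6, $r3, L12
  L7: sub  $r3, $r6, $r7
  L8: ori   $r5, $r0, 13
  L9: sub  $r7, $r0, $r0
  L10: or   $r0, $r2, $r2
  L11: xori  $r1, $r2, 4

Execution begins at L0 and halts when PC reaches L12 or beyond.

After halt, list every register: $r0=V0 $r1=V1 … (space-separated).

#0 xori  $r4, $r1, 14 ; 0/4/8/5/10/11/5/10
#1 slt  $r5, $r2, $r1 ; 0/4/8/5/10/0/5/10
#2 sub  $r7, $r5, $r0 ; 0/4/8/5/10/0/5/0
#3 beq  $r6, $r0, L7 ; 0/4/8/5/10/0/5/0 ; →fallthru
#4 add  $r3, $r2, $r3 ; 0/4/8/13/10/0/5/0
#5 nor  $r0, $r4, $r0 ; 0/4/8/13/10/0/5/0
#6 bne  $r6, $r3, L12 ; 0/4/8/13/10/0/5/0 ; →target
#7 sub  $r3, $r6, $r7 ; 0/4/8/5/10/0/5/0

$r0=0 $r1=4 $r2=8 $r3=5 $r4=10 $r5=0 $r6=5 $r7=0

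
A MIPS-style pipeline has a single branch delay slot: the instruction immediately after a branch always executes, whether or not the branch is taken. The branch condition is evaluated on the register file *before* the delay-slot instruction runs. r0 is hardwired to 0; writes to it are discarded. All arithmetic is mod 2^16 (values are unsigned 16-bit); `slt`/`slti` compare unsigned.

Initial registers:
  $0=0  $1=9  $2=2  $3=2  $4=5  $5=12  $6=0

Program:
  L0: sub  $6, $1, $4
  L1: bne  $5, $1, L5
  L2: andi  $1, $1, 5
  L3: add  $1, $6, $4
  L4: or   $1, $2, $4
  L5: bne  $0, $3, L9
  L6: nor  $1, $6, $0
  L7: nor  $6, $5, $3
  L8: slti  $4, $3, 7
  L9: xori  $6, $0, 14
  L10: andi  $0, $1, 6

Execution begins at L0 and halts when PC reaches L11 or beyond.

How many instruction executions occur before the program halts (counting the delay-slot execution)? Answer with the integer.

7

[0] sub  $6, $1, $4  →  {$0:0, $1:9, $2:2, $3:2, $4:5, $5:12, $6:4}
[1] bne  $5, $1, L5  →  {$0:0, $1:9, $2:2, $3:2, $4:5, $5:12, $6:4}  ⟨branch taken⟩
[2] andi  $1, $1, 5  →  {$0:0, $1:1, $2:2, $3:2, $4:5, $5:12, $6:4}
[5] bne  $0, $3, L9  →  {$0:0, $1:1, $2:2, $3:2, $4:5, $5:12, $6:4}  ⟨branch taken⟩
[6] nor  $1, $6, $0  →  {$0:0, $1:65531, $2:2, $3:2, $4:5, $5:12, $6:4}
[9] xori  $6, $0, 14  →  {$0:0, $1:65531, $2:2, $3:2, $4:5, $5:12, $6:14}
[10] andi  $0, $1, 6  →  {$0:0, $1:65531, $2:2, $3:2, $4:5, $5:12, $6:14}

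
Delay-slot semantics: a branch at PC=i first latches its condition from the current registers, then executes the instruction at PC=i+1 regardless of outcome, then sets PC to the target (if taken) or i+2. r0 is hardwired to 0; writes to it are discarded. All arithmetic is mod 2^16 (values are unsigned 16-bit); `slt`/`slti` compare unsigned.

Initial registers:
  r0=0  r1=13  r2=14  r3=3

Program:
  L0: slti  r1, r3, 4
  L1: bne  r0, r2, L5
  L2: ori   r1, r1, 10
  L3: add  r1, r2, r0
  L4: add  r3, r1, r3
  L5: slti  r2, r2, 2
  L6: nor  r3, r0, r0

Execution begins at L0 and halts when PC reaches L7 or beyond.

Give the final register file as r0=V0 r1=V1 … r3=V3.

r0=0 r1=11 r2=0 r3=65535

[0] slti  r1, r3, 4  →  {r0:0, r1:1, r2:14, r3:3}
[1] bne  r0, r2, L5  →  {r0:0, r1:1, r2:14, r3:3}  ⟨branch taken⟩
[2] ori   r1, r1, 10  →  {r0:0, r1:11, r2:14, r3:3}
[5] slti  r2, r2, 2  →  {r0:0, r1:11, r2:0, r3:3}
[6] nor  r3, r0, r0  →  {r0:0, r1:11, r2:0, r3:65535}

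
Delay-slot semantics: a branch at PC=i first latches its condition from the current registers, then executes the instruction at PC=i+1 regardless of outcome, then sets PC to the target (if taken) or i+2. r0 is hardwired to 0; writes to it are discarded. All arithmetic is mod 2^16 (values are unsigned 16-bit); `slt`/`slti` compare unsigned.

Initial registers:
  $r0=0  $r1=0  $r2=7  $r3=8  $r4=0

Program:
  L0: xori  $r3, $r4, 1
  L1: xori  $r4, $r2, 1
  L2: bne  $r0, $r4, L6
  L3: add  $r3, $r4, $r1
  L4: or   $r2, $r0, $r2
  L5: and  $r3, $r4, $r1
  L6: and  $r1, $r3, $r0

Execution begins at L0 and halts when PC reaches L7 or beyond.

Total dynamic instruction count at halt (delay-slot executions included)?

5

PC=0  xori  $r3, $r4, 1      | $r0=0 $r1=0 $r2=7 $r3=1 $r4=0
PC=1  xori  $r4, $r2, 1      | $r0=0 $r1=0 $r2=7 $r3=1 $r4=6
PC=2  bne  $r0, $r4, L6      | $r0=0 $r1=0 $r2=7 $r3=1 $r4=6  [TAKEN]
PC=3  add  $r3, $r4, $r1     | $r0=0 $r1=0 $r2=7 $r3=6 $r4=6
PC=6  and  $r1, $r3, $r0     | $r0=0 $r1=0 $r2=7 $r3=6 $r4=6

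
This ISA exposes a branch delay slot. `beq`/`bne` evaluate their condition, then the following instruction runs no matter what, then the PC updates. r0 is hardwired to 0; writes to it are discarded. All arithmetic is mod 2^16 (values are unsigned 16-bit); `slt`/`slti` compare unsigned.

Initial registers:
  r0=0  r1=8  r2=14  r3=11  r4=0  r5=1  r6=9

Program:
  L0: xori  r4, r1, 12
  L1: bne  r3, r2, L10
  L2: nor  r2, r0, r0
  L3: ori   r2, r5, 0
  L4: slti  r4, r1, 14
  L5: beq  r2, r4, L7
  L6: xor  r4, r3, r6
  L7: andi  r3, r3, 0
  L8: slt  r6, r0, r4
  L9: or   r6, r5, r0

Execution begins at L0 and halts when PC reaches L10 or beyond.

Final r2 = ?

65535

[0] xori  r4, r1, 12  →  {r0:0, r1:8, r2:14, r3:11, r4:4, r5:1, r6:9}
[1] bne  r3, r2, L10  →  {r0:0, r1:8, r2:14, r3:11, r4:4, r5:1, r6:9}  ⟨branch taken⟩
[2] nor  r2, r0, r0  →  {r0:0, r1:8, r2:65535, r3:11, r4:4, r5:1, r6:9}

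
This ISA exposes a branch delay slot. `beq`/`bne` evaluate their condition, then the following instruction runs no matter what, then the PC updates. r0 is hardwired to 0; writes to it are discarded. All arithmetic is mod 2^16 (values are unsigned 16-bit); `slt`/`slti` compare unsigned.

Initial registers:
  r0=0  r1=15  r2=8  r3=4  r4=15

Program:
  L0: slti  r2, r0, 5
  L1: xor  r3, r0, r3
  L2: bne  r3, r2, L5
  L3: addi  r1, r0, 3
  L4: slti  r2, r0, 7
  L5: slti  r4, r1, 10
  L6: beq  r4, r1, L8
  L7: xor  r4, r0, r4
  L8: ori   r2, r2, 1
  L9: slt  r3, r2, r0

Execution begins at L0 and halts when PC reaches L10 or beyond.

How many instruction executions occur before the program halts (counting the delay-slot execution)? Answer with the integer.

9

  step pc=0: slti  r2, r0, 5  regs=(0,15,1,4,15)
  step pc=1: xor  r3, r0, r3  regs=(0,15,1,4,15)
  step pc=2: bne  r3, r2, L5  cond=T  regs=(0,15,1,4,15)
  step pc=3: addi  r1, r0, 3  regs=(0,3,1,4,15)
  step pc=5: slti  r4, r1, 10  regs=(0,3,1,4,1)
  step pc=6: beq  r4, r1, L8  cond=F  regs=(0,3,1,4,1)
  step pc=7: xor  r4, r0, r4  regs=(0,3,1,4,1)
  step pc=8: ori   r2, r2, 1  regs=(0,3,1,4,1)
  step pc=9: slt  r3, r2, r0  regs=(0,3,1,0,1)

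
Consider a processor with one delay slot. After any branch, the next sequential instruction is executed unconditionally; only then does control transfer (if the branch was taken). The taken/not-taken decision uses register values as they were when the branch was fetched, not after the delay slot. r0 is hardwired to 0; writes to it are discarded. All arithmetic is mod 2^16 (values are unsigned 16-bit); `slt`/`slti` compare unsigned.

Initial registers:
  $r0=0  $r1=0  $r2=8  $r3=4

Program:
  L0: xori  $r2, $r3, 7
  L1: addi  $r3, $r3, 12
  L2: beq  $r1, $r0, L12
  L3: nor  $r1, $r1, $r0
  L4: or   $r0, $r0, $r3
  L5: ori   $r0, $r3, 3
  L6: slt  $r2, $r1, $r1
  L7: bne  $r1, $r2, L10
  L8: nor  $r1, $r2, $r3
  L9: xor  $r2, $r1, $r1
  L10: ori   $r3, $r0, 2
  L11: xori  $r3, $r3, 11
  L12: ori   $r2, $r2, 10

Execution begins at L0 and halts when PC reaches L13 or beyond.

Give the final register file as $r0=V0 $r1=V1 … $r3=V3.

$r0=0 $r1=65535 $r2=11 $r3=16

PC=0  xori  $r2, $r3, 7      | $r0=0 $r1=0 $r2=3 $r3=4
PC=1  addi  $r3, $r3, 12     | $r0=0 $r1=0 $r2=3 $r3=16
PC=2  beq  $r1, $r0, L12     | $r0=0 $r1=0 $r2=3 $r3=16  [TAKEN]
PC=3  nor  $r1, $r1, $r0     | $r0=0 $r1=65535 $r2=3 $r3=16
PC=12 ori   $r2, $r2, 10     | $r0=0 $r1=65535 $r2=11 $r3=16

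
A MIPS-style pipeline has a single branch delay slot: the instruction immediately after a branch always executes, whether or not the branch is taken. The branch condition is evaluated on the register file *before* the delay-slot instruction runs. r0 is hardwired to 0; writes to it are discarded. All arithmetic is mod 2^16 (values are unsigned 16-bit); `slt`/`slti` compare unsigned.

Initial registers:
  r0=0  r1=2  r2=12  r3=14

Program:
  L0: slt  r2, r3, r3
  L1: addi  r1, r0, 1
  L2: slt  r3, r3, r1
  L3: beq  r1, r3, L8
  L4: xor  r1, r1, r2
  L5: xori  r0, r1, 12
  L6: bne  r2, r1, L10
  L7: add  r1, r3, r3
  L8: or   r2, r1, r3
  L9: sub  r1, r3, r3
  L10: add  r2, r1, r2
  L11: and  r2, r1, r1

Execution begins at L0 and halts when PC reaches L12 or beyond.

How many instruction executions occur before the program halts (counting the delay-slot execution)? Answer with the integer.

10

#0 slt  r2, r3, r3 ; 0/2/0/14
#1 addi  r1, r0, 1 ; 0/1/0/14
#2 slt  r3, r3, r1 ; 0/1/0/0
#3 beq  r1, r3, L8 ; 0/1/0/0 ; →fallthru
#4 xor  r1, r1, r2 ; 0/1/0/0
#5 xori  r0, r1, 12 ; 0/1/0/0
#6 bne  r2, r1, L10 ; 0/1/0/0 ; →target
#7 add  r1, r3, r3 ; 0/0/0/0
#10 add  r2, r1, r2 ; 0/0/0/0
#11 and  r2, r1, r1 ; 0/0/0/0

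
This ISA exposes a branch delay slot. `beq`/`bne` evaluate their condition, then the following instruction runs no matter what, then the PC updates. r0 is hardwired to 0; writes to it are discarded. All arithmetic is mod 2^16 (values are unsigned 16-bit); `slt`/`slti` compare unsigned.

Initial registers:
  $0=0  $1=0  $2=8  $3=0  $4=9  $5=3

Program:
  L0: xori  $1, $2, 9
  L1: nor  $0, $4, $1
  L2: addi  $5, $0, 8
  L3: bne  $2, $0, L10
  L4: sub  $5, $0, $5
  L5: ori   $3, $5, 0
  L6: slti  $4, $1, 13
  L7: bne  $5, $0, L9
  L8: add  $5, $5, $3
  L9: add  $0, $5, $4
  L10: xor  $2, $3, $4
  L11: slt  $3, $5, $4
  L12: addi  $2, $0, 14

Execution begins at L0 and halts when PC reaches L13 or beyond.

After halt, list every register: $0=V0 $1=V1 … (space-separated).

$0=0 $1=1 $2=14 $3=0 $4=9 $5=65528

#0 xori  $1, $2, 9 ; 0/1/8/0/9/3
#1 nor  $0, $4, $1 ; 0/1/8/0/9/3
#2 addi  $5, $0, 8 ; 0/1/8/0/9/8
#3 bne  $2, $0, L10 ; 0/1/8/0/9/8 ; →target
#4 sub  $5, $0, $5 ; 0/1/8/0/9/65528
#10 xor  $2, $3, $4 ; 0/1/9/0/9/65528
#11 slt  $3, $5, $4 ; 0/1/9/0/9/65528
#12 addi  $2, $0, 14 ; 0/1/14/0/9/65528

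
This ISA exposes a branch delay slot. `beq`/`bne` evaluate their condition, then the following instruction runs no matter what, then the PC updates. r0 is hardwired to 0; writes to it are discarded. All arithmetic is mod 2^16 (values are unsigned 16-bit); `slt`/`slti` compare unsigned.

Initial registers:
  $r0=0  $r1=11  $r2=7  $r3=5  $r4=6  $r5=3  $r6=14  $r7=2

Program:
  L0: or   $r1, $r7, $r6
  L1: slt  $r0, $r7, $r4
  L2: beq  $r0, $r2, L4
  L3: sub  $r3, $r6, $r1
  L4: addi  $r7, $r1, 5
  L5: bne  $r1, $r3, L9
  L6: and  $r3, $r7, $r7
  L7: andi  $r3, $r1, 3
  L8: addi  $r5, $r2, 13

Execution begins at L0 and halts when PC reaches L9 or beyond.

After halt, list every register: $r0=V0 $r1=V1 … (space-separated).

$r0=0 $r1=14 $r2=7 $r3=19 $r4=6 $r5=3 $r6=14 $r7=19

  step pc=0: or   $r1, $r7, $r6  regs=(0,14,7,5,6,3,14,2)
  step pc=1: slt  $r0, $r7, $r4  regs=(0,14,7,5,6,3,14,2)
  step pc=2: beq  $r0, $r2, L4  cond=F  regs=(0,14,7,5,6,3,14,2)
  step pc=3: sub  $r3, $r6, $r1  regs=(0,14,7,0,6,3,14,2)
  step pc=4: addi  $r7, $r1, 5  regs=(0,14,7,0,6,3,14,19)
  step pc=5: bne  $r1, $r3, L9  cond=T  regs=(0,14,7,0,6,3,14,19)
  step pc=6: and  $r3, $r7, $r7  regs=(0,14,7,19,6,3,14,19)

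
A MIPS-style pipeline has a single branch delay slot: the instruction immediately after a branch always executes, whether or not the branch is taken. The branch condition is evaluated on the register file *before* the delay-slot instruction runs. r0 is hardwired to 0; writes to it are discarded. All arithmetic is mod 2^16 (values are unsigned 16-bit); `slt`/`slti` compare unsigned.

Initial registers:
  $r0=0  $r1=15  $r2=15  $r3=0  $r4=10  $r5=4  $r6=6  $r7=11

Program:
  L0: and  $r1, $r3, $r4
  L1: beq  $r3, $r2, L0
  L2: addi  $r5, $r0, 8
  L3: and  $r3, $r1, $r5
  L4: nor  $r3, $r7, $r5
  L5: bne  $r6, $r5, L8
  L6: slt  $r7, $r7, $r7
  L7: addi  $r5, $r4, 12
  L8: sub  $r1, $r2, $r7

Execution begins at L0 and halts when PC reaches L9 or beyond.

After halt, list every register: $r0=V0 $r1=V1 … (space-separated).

$r0=0 $r1=15 $r2=15 $r3=65524 $r4=10 $r5=8 $r6=6 $r7=0

[0] and  $r1, $r3, $r4  →  {$r0:0, $r1:0, $r2:15, $r3:0, $r4:10, $r5:4, $r6:6, $r7:11}
[1] beq  $r3, $r2, L0  →  {$r0:0, $r1:0, $r2:15, $r3:0, $r4:10, $r5:4, $r6:6, $r7:11}  ⟨branch fallthrough⟩
[2] addi  $r5, $r0, 8  →  {$r0:0, $r1:0, $r2:15, $r3:0, $r4:10, $r5:8, $r6:6, $r7:11}
[3] and  $r3, $r1, $r5  →  {$r0:0, $r1:0, $r2:15, $r3:0, $r4:10, $r5:8, $r6:6, $r7:11}
[4] nor  $r3, $r7, $r5  →  {$r0:0, $r1:0, $r2:15, $r3:65524, $r4:10, $r5:8, $r6:6, $r7:11}
[5] bne  $r6, $r5, L8  →  {$r0:0, $r1:0, $r2:15, $r3:65524, $r4:10, $r5:8, $r6:6, $r7:11}  ⟨branch taken⟩
[6] slt  $r7, $r7, $r7  →  {$r0:0, $r1:0, $r2:15, $r3:65524, $r4:10, $r5:8, $r6:6, $r7:0}
[8] sub  $r1, $r2, $r7  →  {$r0:0, $r1:15, $r2:15, $r3:65524, $r4:10, $r5:8, $r6:6, $r7:0}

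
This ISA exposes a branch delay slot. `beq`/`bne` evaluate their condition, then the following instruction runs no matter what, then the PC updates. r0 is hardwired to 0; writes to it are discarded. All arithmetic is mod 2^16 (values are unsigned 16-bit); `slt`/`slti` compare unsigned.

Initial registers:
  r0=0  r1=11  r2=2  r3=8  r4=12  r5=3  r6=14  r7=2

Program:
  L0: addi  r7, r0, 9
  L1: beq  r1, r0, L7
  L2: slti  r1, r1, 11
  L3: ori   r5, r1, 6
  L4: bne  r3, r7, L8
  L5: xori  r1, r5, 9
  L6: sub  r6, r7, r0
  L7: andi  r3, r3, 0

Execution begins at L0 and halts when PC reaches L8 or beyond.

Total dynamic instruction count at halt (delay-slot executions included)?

PC=0  addi  r7, r0, 9        | r0=0 r1=11 r2=2 r3=8 r4=12 r5=3 r6=14 r7=9
PC=1  beq  r1, r0, L7        | r0=0 r1=11 r2=2 r3=8 r4=12 r5=3 r6=14 r7=9  [not taken]
PC=2  slti  r1, r1, 11       | r0=0 r1=0 r2=2 r3=8 r4=12 r5=3 r6=14 r7=9
PC=3  ori   r5, r1, 6        | r0=0 r1=0 r2=2 r3=8 r4=12 r5=6 r6=14 r7=9
PC=4  bne  r3, r7, L8        | r0=0 r1=0 r2=2 r3=8 r4=12 r5=6 r6=14 r7=9  [TAKEN]
PC=5  xori  r1, r5, 9        | r0=0 r1=15 r2=2 r3=8 r4=12 r5=6 r6=14 r7=9

6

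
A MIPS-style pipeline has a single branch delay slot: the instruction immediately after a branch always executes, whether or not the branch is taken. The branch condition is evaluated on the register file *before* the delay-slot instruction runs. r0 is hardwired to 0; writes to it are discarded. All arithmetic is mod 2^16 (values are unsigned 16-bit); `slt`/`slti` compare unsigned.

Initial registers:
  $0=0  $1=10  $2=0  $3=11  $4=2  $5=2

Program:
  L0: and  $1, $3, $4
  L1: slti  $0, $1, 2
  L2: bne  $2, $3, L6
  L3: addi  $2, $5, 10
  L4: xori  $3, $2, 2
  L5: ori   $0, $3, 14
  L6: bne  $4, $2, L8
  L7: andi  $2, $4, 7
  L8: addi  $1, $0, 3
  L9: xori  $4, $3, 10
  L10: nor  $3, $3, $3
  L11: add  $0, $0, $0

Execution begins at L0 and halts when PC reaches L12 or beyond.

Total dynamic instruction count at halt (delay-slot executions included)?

10

  step pc=0: and  $1, $3, $4  regs=(0,2,0,11,2,2)
  step pc=1: slti  $0, $1, 2  regs=(0,2,0,11,2,2)
  step pc=2: bne  $2, $3, L6  cond=T  regs=(0,2,0,11,2,2)
  step pc=3: addi  $2, $5, 10  regs=(0,2,12,11,2,2)
  step pc=6: bne  $4, $2, L8  cond=T  regs=(0,2,12,11,2,2)
  step pc=7: andi  $2, $4, 7  regs=(0,2,2,11,2,2)
  step pc=8: addi  $1, $0, 3  regs=(0,3,2,11,2,2)
  step pc=9: xori  $4, $3, 10  regs=(0,3,2,11,1,2)
  step pc=10: nor  $3, $3, $3  regs=(0,3,2,65524,1,2)
  step pc=11: add  $0, $0, $0  regs=(0,3,2,65524,1,2)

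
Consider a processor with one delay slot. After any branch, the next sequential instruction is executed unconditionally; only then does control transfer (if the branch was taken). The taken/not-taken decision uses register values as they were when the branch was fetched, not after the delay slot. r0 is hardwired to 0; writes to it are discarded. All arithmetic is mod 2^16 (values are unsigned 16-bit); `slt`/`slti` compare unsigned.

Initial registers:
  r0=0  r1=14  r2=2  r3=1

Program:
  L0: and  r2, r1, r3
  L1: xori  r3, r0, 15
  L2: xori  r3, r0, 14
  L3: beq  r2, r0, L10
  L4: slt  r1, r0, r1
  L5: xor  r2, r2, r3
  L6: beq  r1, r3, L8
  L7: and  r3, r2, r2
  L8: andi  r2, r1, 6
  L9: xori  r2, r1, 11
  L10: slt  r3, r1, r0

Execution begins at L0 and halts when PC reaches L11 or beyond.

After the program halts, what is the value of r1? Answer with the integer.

1

#0 and  r2, r1, r3 ; 0/14/0/1
#1 xori  r3, r0, 15 ; 0/14/0/15
#2 xori  r3, r0, 14 ; 0/14/0/14
#3 beq  r2, r0, L10 ; 0/14/0/14 ; →target
#4 slt  r1, r0, r1 ; 0/1/0/14
#10 slt  r3, r1, r0 ; 0/1/0/0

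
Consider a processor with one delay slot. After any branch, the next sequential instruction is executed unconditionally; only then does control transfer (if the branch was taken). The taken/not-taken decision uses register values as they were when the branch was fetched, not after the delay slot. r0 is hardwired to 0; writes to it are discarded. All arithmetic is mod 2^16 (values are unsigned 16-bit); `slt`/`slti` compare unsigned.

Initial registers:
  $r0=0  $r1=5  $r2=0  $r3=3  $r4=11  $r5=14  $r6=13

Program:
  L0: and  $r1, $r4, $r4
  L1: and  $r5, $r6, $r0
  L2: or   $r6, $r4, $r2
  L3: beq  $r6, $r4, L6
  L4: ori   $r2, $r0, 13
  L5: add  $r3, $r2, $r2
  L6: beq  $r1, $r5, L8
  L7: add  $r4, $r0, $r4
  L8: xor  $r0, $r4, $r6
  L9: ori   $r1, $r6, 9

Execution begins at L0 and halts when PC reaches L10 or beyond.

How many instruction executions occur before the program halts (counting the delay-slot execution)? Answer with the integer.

#0 and  $r1, $r4, $r4 ; 0/11/0/3/11/14/13
#1 and  $r5, $r6, $r0 ; 0/11/0/3/11/0/13
#2 or   $r6, $r4, $r2 ; 0/11/0/3/11/0/11
#3 beq  $r6, $r4, L6 ; 0/11/0/3/11/0/11 ; →target
#4 ori   $r2, $r0, 13 ; 0/11/13/3/11/0/11
#6 beq  $r1, $r5, L8 ; 0/11/13/3/11/0/11 ; →fallthru
#7 add  $r4, $r0, $r4 ; 0/11/13/3/11/0/11
#8 xor  $r0, $r4, $r6 ; 0/11/13/3/11/0/11
#9 ori   $r1, $r6, 9 ; 0/11/13/3/11/0/11

9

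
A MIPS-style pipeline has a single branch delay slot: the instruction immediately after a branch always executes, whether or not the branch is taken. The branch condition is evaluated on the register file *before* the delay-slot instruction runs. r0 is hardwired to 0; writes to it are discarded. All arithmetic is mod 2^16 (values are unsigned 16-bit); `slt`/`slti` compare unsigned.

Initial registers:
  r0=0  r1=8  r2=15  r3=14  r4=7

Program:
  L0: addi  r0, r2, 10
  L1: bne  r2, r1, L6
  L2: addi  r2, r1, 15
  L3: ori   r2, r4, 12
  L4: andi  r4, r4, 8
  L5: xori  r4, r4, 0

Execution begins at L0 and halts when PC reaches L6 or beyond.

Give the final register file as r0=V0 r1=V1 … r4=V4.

r0=0 r1=8 r2=23 r3=14 r4=7

PC=0  addi  r0, r2, 10       | r0=0 r1=8 r2=15 r3=14 r4=7
PC=1  bne  r2, r1, L6        | r0=0 r1=8 r2=15 r3=14 r4=7  [TAKEN]
PC=2  addi  r2, r1, 15       | r0=0 r1=8 r2=23 r3=14 r4=7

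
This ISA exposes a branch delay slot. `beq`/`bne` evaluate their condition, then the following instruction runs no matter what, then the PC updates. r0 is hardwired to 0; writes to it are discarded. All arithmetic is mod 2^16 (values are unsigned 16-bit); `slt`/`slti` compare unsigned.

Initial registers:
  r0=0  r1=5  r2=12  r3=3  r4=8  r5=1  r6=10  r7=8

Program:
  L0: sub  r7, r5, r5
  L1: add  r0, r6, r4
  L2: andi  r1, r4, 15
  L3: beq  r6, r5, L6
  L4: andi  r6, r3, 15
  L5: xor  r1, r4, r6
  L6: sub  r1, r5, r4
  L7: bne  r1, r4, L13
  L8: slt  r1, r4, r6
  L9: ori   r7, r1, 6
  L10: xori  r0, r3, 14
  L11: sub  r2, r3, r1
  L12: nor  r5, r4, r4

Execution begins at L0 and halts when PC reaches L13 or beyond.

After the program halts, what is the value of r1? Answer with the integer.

0

  step pc=0: sub  r7, r5, r5  regs=(0,5,12,3,8,1,10,0)
  step pc=1: add  r0, r6, r4  regs=(0,5,12,3,8,1,10,0)
  step pc=2: andi  r1, r4, 15  regs=(0,8,12,3,8,1,10,0)
  step pc=3: beq  r6, r5, L6  cond=F  regs=(0,8,12,3,8,1,10,0)
  step pc=4: andi  r6, r3, 15  regs=(0,8,12,3,8,1,3,0)
  step pc=5: xor  r1, r4, r6  regs=(0,11,12,3,8,1,3,0)
  step pc=6: sub  r1, r5, r4  regs=(0,65529,12,3,8,1,3,0)
  step pc=7: bne  r1, r4, L13  cond=T  regs=(0,65529,12,3,8,1,3,0)
  step pc=8: slt  r1, r4, r6  regs=(0,0,12,3,8,1,3,0)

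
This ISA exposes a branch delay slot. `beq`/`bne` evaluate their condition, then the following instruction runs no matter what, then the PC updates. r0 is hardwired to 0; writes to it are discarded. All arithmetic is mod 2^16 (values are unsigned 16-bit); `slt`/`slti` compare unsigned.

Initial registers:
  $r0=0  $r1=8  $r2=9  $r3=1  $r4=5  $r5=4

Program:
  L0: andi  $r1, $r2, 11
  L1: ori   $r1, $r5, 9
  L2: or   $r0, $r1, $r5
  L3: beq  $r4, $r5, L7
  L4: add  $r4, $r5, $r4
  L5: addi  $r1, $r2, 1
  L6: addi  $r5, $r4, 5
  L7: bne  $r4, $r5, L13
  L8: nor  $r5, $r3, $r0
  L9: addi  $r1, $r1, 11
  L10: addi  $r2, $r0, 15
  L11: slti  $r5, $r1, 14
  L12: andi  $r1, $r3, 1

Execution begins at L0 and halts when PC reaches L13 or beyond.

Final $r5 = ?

  step pc=0: andi  $r1, $r2, 11  regs=(0,9,9,1,5,4)
  step pc=1: ori   $r1, $r5, 9  regs=(0,13,9,1,5,4)
  step pc=2: or   $r0, $r1, $r5  regs=(0,13,9,1,5,4)
  step pc=3: beq  $r4, $r5, L7  cond=F  regs=(0,13,9,1,5,4)
  step pc=4: add  $r4, $r5, $r4  regs=(0,13,9,1,9,4)
  step pc=5: addi  $r1, $r2, 1  regs=(0,10,9,1,9,4)
  step pc=6: addi  $r5, $r4, 5  regs=(0,10,9,1,9,14)
  step pc=7: bne  $r4, $r5, L13  cond=T  regs=(0,10,9,1,9,14)
  step pc=8: nor  $r5, $r3, $r0  regs=(0,10,9,1,9,65534)

65534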